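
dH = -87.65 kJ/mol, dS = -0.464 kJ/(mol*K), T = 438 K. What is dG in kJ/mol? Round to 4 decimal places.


Gibbs: dG = dH - T*dS (consistent units, dS already in kJ/(mol*K)).
T*dS = 438 * -0.464 = -203.232
dG = -87.65 - (-203.232)
dG = 115.582 kJ/mol, rounded to 4 dp:

115.5820 kJ/mol


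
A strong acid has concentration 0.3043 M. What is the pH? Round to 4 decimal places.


A strong acid dissociates completely, so [H+] equals the given concentration.
pH = -log10([H+]) = -log10(0.3043)
pH = 0.51669805, rounded to 4 dp:

0.5167


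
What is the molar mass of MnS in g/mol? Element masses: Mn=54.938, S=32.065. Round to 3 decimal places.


M = sum(count * atomic_mass) over atoms.
M = 1*54.938 + 1*32.065
M = 54.938 + 32.065
M = 87.003 g/mol, rounded to 3 dp:

87.003 g/mol


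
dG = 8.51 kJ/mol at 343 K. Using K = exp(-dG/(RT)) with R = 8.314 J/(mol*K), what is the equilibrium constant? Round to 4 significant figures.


dG is in kJ/mol; multiply by 1000 to match R in J/(mol*K).
RT = 8.314 * 343 = 2851.702 J/mol
exponent = -dG*1000 / (RT) = -(8.51*1000) / 2851.702 = -2.98418278
K = exp(-2.98418278)
K = 0.050580822, rounded to 4 significant figures:

0.05058


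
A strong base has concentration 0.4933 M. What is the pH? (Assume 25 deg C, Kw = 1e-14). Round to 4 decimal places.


A strong base dissociates completely, so [OH-] equals the given concentration.
pOH = -log10([OH-]) = -log10(0.4933) = 0.306889
pH = 14 - pOH = 14 - 0.306889
pH = 13.693111, rounded to 4 dp:

13.6931


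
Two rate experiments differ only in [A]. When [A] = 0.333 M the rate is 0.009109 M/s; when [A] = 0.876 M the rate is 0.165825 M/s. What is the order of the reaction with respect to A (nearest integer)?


Rate is proportional to [A]^n, so rate2/rate1 = ([A]2/[A]1)^n. Take logs to solve for n.
rate2/rate1 = 0.165825 / 0.009109 = 18.2045
[A]2/[A]1 = 0.876 / 0.333 = 2.6306
n = ln(18.2045) / ln(2.6306) = 3.0
Nearest integer order:

3


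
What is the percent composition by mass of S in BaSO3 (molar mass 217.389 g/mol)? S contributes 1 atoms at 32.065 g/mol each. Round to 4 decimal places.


pct = 100 * (n_elem * M_elem) / M_total
mass_contribution = 1 * 32.065 = 32.065 g/mol
pct = 100 * 32.065 / 217.389
pct = 14.75005635 %, rounded to 4 dp:

14.7501 %


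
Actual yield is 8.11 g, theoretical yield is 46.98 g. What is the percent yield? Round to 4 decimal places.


% yield = 100 * actual / theoretical
% yield = 100 * 8.11 / 46.98
% yield = 17.26266496 %, rounded to 4 dp:

17.2627 %


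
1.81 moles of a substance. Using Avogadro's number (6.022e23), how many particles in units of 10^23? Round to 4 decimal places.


N = n * NA, then divide by 1e23 for the requested units.
N / 1e23 = n * 6.022
N / 1e23 = 1.81 * 6.022
N / 1e23 = 10.89982, rounded to 4 dp:

10.8998


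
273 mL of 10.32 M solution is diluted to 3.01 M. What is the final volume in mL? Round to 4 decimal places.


Dilution: M1*V1 = M2*V2, solve for V2.
V2 = M1*V1 / M2
V2 = 10.32 * 273 / 3.01
V2 = 2817.36 / 3.01
V2 = 936.0 mL, rounded to 4 dp:

936.0000 mL


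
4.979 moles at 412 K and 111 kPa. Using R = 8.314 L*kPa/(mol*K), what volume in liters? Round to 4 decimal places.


PV = nRT, solve for V = nRT / P.
nRT = 4.979 * 8.314 * 412 = 17054.9073
V = 17054.9073 / 111
V = 153.64781351 L, rounded to 4 dp:

153.6478 L


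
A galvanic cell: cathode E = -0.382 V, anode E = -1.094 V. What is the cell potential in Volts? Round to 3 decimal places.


Standard cell potential: E_cell = E_cathode - E_anode.
E_cell = -0.382 - (-1.094)
E_cell = 0.712 V, rounded to 3 dp:

0.712 V


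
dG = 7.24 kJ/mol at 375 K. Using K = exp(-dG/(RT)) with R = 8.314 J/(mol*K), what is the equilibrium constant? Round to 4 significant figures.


dG is in kJ/mol; multiply by 1000 to match R in J/(mol*K).
RT = 8.314 * 375 = 3117.75 J/mol
exponent = -dG*1000 / (RT) = -(7.24*1000) / 3117.75 = -2.32218747
K = exp(-2.32218747)
K = 0.09805885, rounded to 4 significant figures:

0.09806


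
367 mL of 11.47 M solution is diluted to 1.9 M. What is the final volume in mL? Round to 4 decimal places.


Dilution: M1*V1 = M2*V2, solve for V2.
V2 = M1*V1 / M2
V2 = 11.47 * 367 / 1.9
V2 = 4209.49 / 1.9
V2 = 2215.52105263 mL, rounded to 4 dp:

2215.5211 mL


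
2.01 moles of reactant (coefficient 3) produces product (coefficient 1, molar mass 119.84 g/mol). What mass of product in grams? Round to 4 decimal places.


Use the coefficient ratio to convert reactant moles to product moles, then multiply by the product's molar mass.
moles_P = moles_R * (coeff_P / coeff_R) = 2.01 * (1/3) = 0.67
mass_P = moles_P * M_P = 0.67 * 119.84
mass_P = 80.2928 g, rounded to 4 dp:

80.2928 g


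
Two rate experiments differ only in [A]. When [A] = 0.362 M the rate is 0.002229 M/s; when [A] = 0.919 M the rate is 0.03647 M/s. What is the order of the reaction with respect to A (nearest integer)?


Rate is proportional to [A]^n, so rate2/rate1 = ([A]2/[A]1)^n. Take logs to solve for n.
rate2/rate1 = 0.03647 / 0.002229 = 16.3616
[A]2/[A]1 = 0.919 / 0.362 = 2.5387
n = ln(16.3616) / ln(2.5387) = 3.0
Nearest integer order:

3


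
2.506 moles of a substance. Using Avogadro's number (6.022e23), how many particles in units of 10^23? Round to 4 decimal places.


N = n * NA, then divide by 1e23 for the requested units.
N / 1e23 = n * 6.022
N / 1e23 = 2.506 * 6.022
N / 1e23 = 15.091132, rounded to 4 dp:

15.0911


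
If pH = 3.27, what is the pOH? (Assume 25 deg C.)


At 25 deg C, pH + pOH = 14.
pOH = 14 - pH = 14 - 3.27
pOH = 10.73:

10.73


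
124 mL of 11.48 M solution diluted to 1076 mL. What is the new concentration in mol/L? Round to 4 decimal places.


Dilution: M1*V1 = M2*V2, solve for M2.
M2 = M1*V1 / V2
M2 = 11.48 * 124 / 1076
M2 = 1423.52 / 1076
M2 = 1.32297398 mol/L, rounded to 4 dp:

1.3230 mol/L


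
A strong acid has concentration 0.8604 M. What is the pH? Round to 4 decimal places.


A strong acid dissociates completely, so [H+] equals the given concentration.
pH = -log10([H+]) = -log10(0.8604)
pH = 0.0652996, rounded to 4 dp:

0.0653


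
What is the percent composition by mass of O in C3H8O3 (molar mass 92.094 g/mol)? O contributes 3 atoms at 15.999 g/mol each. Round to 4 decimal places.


pct = 100 * (n_elem * M_elem) / M_total
mass_contribution = 3 * 15.999 = 47.997 g/mol
pct = 100 * 47.997 / 92.094
pct = 52.11740179 %, rounded to 4 dp:

52.1174 %


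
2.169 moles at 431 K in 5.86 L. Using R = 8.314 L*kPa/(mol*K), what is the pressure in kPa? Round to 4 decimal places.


PV = nRT, solve for P = nRT / V.
nRT = 2.169 * 8.314 * 431 = 7772.2514
P = 7772.2514 / 5.86
P = 1326.32276451 kPa, rounded to 4 dp:

1326.3228 kPa


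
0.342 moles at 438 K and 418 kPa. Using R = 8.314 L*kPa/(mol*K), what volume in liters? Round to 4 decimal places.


PV = nRT, solve for V = nRT / P.
nRT = 0.342 * 8.314 * 438 = 1245.4039
V = 1245.4039 / 418
V = 2.97943517 L, rounded to 4 dp:

2.9794 L


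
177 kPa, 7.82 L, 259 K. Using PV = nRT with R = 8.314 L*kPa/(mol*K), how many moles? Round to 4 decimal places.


PV = nRT, solve for n = PV / (RT).
PV = 177 * 7.82 = 1384.14
RT = 8.314 * 259 = 2153.326
n = 1384.14 / 2153.326
n = 0.64279166 mol, rounded to 4 dp:

0.6428 mol


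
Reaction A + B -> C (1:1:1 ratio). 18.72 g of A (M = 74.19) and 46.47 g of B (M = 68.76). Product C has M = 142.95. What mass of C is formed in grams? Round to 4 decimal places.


Find moles of each reactant; the smaller value is the limiting reagent in a 1:1:1 reaction, so moles_C equals moles of the limiter.
n_A = mass_A / M_A = 18.72 / 74.19 = 0.252325 mol
n_B = mass_B / M_B = 46.47 / 68.76 = 0.675829 mol
Limiting reagent: A (smaller), n_limiting = 0.252325 mol
mass_C = n_limiting * M_C = 0.252325 * 142.95
mass_C = 36.06985875 g, rounded to 4 dp:

36.0699 g


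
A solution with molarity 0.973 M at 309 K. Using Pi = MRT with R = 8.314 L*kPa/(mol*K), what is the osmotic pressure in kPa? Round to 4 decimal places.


Osmotic pressure (van't Hoff): Pi = M*R*T.
RT = 8.314 * 309 = 2569.026
Pi = 0.973 * 2569.026
Pi = 2499.662298 kPa, rounded to 4 dp:

2499.6623 kPa


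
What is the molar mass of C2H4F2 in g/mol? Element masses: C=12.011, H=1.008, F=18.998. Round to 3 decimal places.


M = sum(count * atomic_mass) over atoms.
M = 2*12.011 + 4*1.008 + 2*18.998
M = 24.022 + 4.032 + 37.996
M = 66.05 g/mol, rounded to 3 dp:

66.050 g/mol


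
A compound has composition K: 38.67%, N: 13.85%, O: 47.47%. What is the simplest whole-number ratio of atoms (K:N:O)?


Assume 100 g of compound, divide each mass% by atomic mass to get moles, then normalize by the smallest to get a raw atom ratio.
Moles per 100 g: K: 38.67/39.098 = 0.9891, N: 13.85/14.007 = 0.9888, O: 47.47/15.999 = 2.9671
Raw ratio (divide by min = 0.9888): K: 1.0, N: 1.0, O: 3.001
Multiply by 1 to clear fractions: K: 1.0 ~= 1, N: 1.0 ~= 1, O: 3.001 ~= 3
Reduce by GCD to get the simplest whole-number ratio:

1:1:3


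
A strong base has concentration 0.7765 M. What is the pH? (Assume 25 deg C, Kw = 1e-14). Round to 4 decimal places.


A strong base dissociates completely, so [OH-] equals the given concentration.
pOH = -log10([OH-]) = -log10(0.7765) = 0.109859
pH = 14 - pOH = 14 - 0.109859
pH = 13.890141, rounded to 4 dp:

13.8901


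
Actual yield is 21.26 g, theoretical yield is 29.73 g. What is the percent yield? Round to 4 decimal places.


% yield = 100 * actual / theoretical
% yield = 100 * 21.26 / 29.73
% yield = 71.510259 %, rounded to 4 dp:

71.5103 %


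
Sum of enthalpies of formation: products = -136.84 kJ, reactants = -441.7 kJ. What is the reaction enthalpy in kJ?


dH_rxn = sum(dH_f products) - sum(dH_f reactants)
dH_rxn = -136.84 - (-441.7)
dH_rxn = 304.86 kJ:

304.86 kJ


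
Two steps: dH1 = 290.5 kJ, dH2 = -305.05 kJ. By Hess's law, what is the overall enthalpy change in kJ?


Hess's law: enthalpy is a state function, so add the step enthalpies.
dH_total = dH1 + dH2 = 290.5 + (-305.05)
dH_total = -14.55 kJ:

-14.55 kJ


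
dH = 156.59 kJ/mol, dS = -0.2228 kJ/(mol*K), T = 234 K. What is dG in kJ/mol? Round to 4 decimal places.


Gibbs: dG = dH - T*dS (consistent units, dS already in kJ/(mol*K)).
T*dS = 234 * -0.2228 = -52.1352
dG = 156.59 - (-52.1352)
dG = 208.7252 kJ/mol, rounded to 4 dp:

208.7252 kJ/mol


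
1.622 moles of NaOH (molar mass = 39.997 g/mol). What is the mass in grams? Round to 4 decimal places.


mass = n * M
mass = 1.622 * 39.997
mass = 64.875134 g, rounded to 4 dp:

64.8751 g


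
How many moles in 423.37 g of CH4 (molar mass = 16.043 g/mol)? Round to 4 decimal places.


n = mass / M
n = 423.37 / 16.043
n = 26.38970267 mol, rounded to 4 dp:

26.3897 mol


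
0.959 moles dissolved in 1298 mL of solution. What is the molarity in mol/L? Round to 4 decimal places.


Convert volume to liters: V_L = V_mL / 1000.
V_L = 1298 / 1000 = 1.298 L
M = n / V_L = 0.959 / 1.298
M = 0.73882897 mol/L, rounded to 4 dp:

0.7388 mol/L


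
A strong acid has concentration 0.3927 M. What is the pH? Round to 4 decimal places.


A strong acid dissociates completely, so [H+] equals the given concentration.
pH = -log10([H+]) = -log10(0.3927)
pH = 0.4059391, rounded to 4 dp:

0.4059


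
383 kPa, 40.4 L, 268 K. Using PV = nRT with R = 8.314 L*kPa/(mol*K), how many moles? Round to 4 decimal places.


PV = nRT, solve for n = PV / (RT).
PV = 383 * 40.4 = 15473.2
RT = 8.314 * 268 = 2228.152
n = 15473.2 / 2228.152
n = 6.94440954 mol, rounded to 4 dp:

6.9444 mol


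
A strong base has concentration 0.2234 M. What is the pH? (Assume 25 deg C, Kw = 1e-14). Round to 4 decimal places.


A strong base dissociates completely, so [OH-] equals the given concentration.
pOH = -log10([OH-]) = -log10(0.2234) = 0.650917
pH = 14 - pOH = 14 - 0.650917
pH = 13.349083, rounded to 4 dp:

13.3491


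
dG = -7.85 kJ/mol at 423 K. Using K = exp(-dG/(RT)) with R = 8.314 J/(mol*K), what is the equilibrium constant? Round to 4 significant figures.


dG is in kJ/mol; multiply by 1000 to match R in J/(mol*K).
RT = 8.314 * 423 = 3516.822 J/mol
exponent = -dG*1000 / (RT) = -(-7.85*1000) / 3516.822 = 2.23212889
K = exp(2.23212889)
K = 9.3196856, rounded to 4 significant figures:

9.320


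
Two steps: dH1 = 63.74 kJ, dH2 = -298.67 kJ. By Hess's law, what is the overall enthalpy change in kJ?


Hess's law: enthalpy is a state function, so add the step enthalpies.
dH_total = dH1 + dH2 = 63.74 + (-298.67)
dH_total = -234.93 kJ:

-234.93 kJ


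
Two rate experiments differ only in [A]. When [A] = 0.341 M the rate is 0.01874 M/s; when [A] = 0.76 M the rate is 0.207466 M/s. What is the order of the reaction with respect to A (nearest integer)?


Rate is proportional to [A]^n, so rate2/rate1 = ([A]2/[A]1)^n. Take logs to solve for n.
rate2/rate1 = 0.207466 / 0.01874 = 11.0708
[A]2/[A]1 = 0.76 / 0.341 = 2.2287
n = ln(11.0708) / ln(2.2287) = 3.0
Nearest integer order:

3


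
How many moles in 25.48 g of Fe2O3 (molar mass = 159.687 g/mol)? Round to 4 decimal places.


n = mass / M
n = 25.48 / 159.687
n = 0.15956214 mol, rounded to 4 dp:

0.1596 mol


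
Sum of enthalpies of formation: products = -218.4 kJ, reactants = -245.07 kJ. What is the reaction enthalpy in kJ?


dH_rxn = sum(dH_f products) - sum(dH_f reactants)
dH_rxn = -218.4 - (-245.07)
dH_rxn = 26.67 kJ:

26.67 kJ


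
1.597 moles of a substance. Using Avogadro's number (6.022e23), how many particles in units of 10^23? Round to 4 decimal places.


N = n * NA, then divide by 1e23 for the requested units.
N / 1e23 = n * 6.022
N / 1e23 = 1.597 * 6.022
N / 1e23 = 9.617134, rounded to 4 dp:

9.6171


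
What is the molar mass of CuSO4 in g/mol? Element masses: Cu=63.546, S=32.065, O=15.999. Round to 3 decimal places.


M = sum(count * atomic_mass) over atoms.
M = 1*63.546 + 1*32.065 + 4*15.999
M = 63.546 + 32.065 + 63.996
M = 159.607 g/mol, rounded to 3 dp:

159.607 g/mol


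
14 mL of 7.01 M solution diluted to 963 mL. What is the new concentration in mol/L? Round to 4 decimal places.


Dilution: M1*V1 = M2*V2, solve for M2.
M2 = M1*V1 / V2
M2 = 7.01 * 14 / 963
M2 = 98.14 / 963
M2 = 0.1019107 mol/L, rounded to 4 dp:

0.1019 mol/L


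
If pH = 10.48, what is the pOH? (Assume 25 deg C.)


At 25 deg C, pH + pOH = 14.
pOH = 14 - pH = 14 - 10.48
pOH = 3.52:

3.52


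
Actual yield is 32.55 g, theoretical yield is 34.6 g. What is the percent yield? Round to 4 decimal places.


% yield = 100 * actual / theoretical
% yield = 100 * 32.55 / 34.6
% yield = 94.07514451 %, rounded to 4 dp:

94.0751 %


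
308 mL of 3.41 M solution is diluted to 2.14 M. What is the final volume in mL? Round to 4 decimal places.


Dilution: M1*V1 = M2*V2, solve for V2.
V2 = M1*V1 / M2
V2 = 3.41 * 308 / 2.14
V2 = 1050.28 / 2.14
V2 = 490.78504673 mL, rounded to 4 dp:

490.7850 mL


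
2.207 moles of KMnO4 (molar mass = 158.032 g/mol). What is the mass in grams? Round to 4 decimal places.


mass = n * M
mass = 2.207 * 158.032
mass = 348.776624 g, rounded to 4 dp:

348.7766 g


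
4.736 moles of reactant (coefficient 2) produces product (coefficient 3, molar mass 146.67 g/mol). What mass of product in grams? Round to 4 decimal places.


Use the coefficient ratio to convert reactant moles to product moles, then multiply by the product's molar mass.
moles_P = moles_R * (coeff_P / coeff_R) = 4.736 * (3/2) = 7.104
mass_P = moles_P * M_P = 7.104 * 146.67
mass_P = 1041.94368 g, rounded to 4 dp:

1041.9437 g


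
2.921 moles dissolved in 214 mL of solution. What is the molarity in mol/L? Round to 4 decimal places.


Convert volume to liters: V_L = V_mL / 1000.
V_L = 214 / 1000 = 0.214 L
M = n / V_L = 2.921 / 0.214
M = 13.64953271 mol/L, rounded to 4 dp:

13.6495 mol/L


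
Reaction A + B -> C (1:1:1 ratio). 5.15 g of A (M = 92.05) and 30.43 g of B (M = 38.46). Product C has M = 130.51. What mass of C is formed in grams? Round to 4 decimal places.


Find moles of each reactant; the smaller value is the limiting reagent in a 1:1:1 reaction, so moles_C equals moles of the limiter.
n_A = mass_A / M_A = 5.15 / 92.05 = 0.055948 mol
n_B = mass_B / M_B = 30.43 / 38.46 = 0.791212 mol
Limiting reagent: A (smaller), n_limiting = 0.055948 mol
mass_C = n_limiting * M_C = 0.055948 * 130.51
mass_C = 7.30177348 g, rounded to 4 dp:

7.3018 g


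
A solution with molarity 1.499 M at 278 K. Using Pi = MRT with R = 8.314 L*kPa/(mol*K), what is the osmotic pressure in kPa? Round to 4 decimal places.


Osmotic pressure (van't Hoff): Pi = M*R*T.
RT = 8.314 * 278 = 2311.292
Pi = 1.499 * 2311.292
Pi = 3464.626708 kPa, rounded to 4 dp:

3464.6267 kPa


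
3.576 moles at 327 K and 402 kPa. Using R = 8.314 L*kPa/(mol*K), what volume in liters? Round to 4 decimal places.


PV = nRT, solve for V = nRT / P.
nRT = 3.576 * 8.314 * 327 = 9721.9925
V = 9721.9925 / 402
V = 24.18406095 L, rounded to 4 dp:

24.1841 L


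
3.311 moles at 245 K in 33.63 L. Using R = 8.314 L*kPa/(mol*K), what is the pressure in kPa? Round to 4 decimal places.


PV = nRT, solve for P = nRT / V.
nRT = 3.311 * 8.314 * 245 = 6744.2752
P = 6744.2752 / 33.63
P = 200.54341957 kPa, rounded to 4 dp:

200.5434 kPa


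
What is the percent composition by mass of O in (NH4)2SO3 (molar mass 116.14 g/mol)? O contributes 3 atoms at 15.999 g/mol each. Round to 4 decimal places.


pct = 100 * (n_elem * M_elem) / M_total
mass_contribution = 3 * 15.999 = 47.997 g/mol
pct = 100 * 47.997 / 116.14
pct = 41.32684691 %, rounded to 4 dp:

41.3268 %


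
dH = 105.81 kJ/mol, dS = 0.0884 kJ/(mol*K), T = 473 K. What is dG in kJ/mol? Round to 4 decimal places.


Gibbs: dG = dH - T*dS (consistent units, dS already in kJ/(mol*K)).
T*dS = 473 * 0.0884 = 41.8132
dG = 105.81 - (41.8132)
dG = 63.9968 kJ/mol, rounded to 4 dp:

63.9968 kJ/mol


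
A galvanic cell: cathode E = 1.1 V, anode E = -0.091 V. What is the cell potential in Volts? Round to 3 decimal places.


Standard cell potential: E_cell = E_cathode - E_anode.
E_cell = 1.1 - (-0.091)
E_cell = 1.191 V, rounded to 3 dp:

1.191 V


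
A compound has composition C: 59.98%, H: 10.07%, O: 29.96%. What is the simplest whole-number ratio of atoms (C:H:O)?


Assume 100 g of compound, divide each mass% by atomic mass to get moles, then normalize by the smallest to get a raw atom ratio.
Moles per 100 g: C: 59.98/12.011 = 4.9938, H: 10.07/1.008 = 9.9901, O: 29.96/15.999 = 1.8726
Raw ratio (divide by min = 1.8726): C: 2.667, H: 5.335, O: 1.0
Multiply by 3 to clear fractions: C: 8.0 ~= 8, H: 16.004 ~= 16, O: 3.0 ~= 3
Reduce by GCD to get the simplest whole-number ratio:

8:16:3


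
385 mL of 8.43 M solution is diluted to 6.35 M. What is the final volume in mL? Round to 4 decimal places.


Dilution: M1*V1 = M2*V2, solve for V2.
V2 = M1*V1 / M2
V2 = 8.43 * 385 / 6.35
V2 = 3245.55 / 6.35
V2 = 511.11023622 mL, rounded to 4 dp:

511.1102 mL


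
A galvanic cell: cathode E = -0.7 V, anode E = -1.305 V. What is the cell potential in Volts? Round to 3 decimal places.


Standard cell potential: E_cell = E_cathode - E_anode.
E_cell = -0.7 - (-1.305)
E_cell = 0.605 V, rounded to 3 dp:

0.605 V


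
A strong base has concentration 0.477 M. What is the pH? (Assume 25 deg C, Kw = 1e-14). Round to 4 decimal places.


A strong base dissociates completely, so [OH-] equals the given concentration.
pOH = -log10([OH-]) = -log10(0.477) = 0.321482
pH = 14 - pOH = 14 - 0.321482
pH = 13.678518, rounded to 4 dp:

13.6785


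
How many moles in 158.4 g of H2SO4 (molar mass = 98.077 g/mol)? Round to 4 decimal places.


n = mass / M
n = 158.4 / 98.077
n = 1.61505756 mol, rounded to 4 dp:

1.6151 mol


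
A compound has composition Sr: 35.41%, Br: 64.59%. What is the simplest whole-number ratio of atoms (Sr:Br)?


Assume 100 g of compound, divide each mass% by atomic mass to get moles, then normalize by the smallest to get a raw atom ratio.
Moles per 100 g: Sr: 35.41/87.62 = 0.4041, Br: 64.59/79.904 = 0.8083
Raw ratio (divide by min = 0.4041): Sr: 1.0, Br: 2.0
Multiply by 1 to clear fractions: Sr: 1.0 ~= 1, Br: 2.0 ~= 2
Reduce by GCD to get the simplest whole-number ratio:

1:2


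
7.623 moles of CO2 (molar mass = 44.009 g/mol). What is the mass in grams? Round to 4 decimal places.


mass = n * M
mass = 7.623 * 44.009
mass = 335.480607 g, rounded to 4 dp:

335.4806 g


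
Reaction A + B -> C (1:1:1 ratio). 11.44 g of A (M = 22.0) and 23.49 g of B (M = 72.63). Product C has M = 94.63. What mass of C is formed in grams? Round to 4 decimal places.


Find moles of each reactant; the smaller value is the limiting reagent in a 1:1:1 reaction, so moles_C equals moles of the limiter.
n_A = mass_A / M_A = 11.44 / 22.0 = 0.52 mol
n_B = mass_B / M_B = 23.49 / 72.63 = 0.32342 mol
Limiting reagent: B (smaller), n_limiting = 0.32342 mol
mass_C = n_limiting * M_C = 0.32342 * 94.63
mass_C = 30.6052346 g, rounded to 4 dp:

30.6052 g


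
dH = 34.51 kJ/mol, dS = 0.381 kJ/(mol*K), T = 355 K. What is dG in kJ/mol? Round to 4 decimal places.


Gibbs: dG = dH - T*dS (consistent units, dS already in kJ/(mol*K)).
T*dS = 355 * 0.381 = 135.255
dG = 34.51 - (135.255)
dG = -100.745 kJ/mol, rounded to 4 dp:

-100.7450 kJ/mol


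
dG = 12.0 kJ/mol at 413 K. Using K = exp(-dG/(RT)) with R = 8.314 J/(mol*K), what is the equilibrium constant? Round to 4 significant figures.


dG is in kJ/mol; multiply by 1000 to match R in J/(mol*K).
RT = 8.314 * 413 = 3433.682 J/mol
exponent = -dG*1000 / (RT) = -(12.0*1000) / 3433.682 = -3.49479072
K = exp(-3.49479072)
K = 0.0303551, rounded to 4 significant figures:

0.03036


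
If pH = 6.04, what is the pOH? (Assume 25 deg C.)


At 25 deg C, pH + pOH = 14.
pOH = 14 - pH = 14 - 6.04
pOH = 7.96:

7.96


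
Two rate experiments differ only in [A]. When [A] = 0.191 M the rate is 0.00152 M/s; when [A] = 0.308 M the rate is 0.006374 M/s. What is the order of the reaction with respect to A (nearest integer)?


Rate is proportional to [A]^n, so rate2/rate1 = ([A]2/[A]1)^n. Take logs to solve for n.
rate2/rate1 = 0.006374 / 0.00152 = 4.1934
[A]2/[A]1 = 0.308 / 0.191 = 1.6126
n = ln(4.1934) / ln(1.6126) = 3.0
Nearest integer order:

3


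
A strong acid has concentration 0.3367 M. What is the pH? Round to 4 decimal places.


A strong acid dissociates completely, so [H+] equals the given concentration.
pH = -log10([H+]) = -log10(0.3367)
pH = 0.47275688, rounded to 4 dp:

0.4728


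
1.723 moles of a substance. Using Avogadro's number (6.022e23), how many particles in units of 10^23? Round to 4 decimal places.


N = n * NA, then divide by 1e23 for the requested units.
N / 1e23 = n * 6.022
N / 1e23 = 1.723 * 6.022
N / 1e23 = 10.375906, rounded to 4 dp:

10.3759


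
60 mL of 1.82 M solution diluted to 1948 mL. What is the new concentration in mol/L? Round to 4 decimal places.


Dilution: M1*V1 = M2*V2, solve for M2.
M2 = M1*V1 / V2
M2 = 1.82 * 60 / 1948
M2 = 109.2 / 1948
M2 = 0.05605749 mol/L, rounded to 4 dp:

0.0561 mol/L


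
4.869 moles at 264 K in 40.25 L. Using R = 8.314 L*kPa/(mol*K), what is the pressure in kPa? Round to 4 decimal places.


PV = nRT, solve for P = nRT / V.
nRT = 4.869 * 8.314 * 264 = 10686.9486
P = 10686.9486 / 40.25
P = 265.51425093 kPa, rounded to 4 dp:

265.5143 kPa


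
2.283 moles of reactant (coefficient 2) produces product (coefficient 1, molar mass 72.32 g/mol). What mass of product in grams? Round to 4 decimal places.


Use the coefficient ratio to convert reactant moles to product moles, then multiply by the product's molar mass.
moles_P = moles_R * (coeff_P / coeff_R) = 2.283 * (1/2) = 1.1415
mass_P = moles_P * M_P = 1.1415 * 72.32
mass_P = 82.55328 g, rounded to 4 dp:

82.5533 g


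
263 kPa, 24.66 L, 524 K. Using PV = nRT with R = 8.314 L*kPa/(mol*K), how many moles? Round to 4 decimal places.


PV = nRT, solve for n = PV / (RT).
PV = 263 * 24.66 = 6485.58
RT = 8.314 * 524 = 4356.536
n = 6485.58 / 4356.536
n = 1.48870111 mol, rounded to 4 dp:

1.4887 mol


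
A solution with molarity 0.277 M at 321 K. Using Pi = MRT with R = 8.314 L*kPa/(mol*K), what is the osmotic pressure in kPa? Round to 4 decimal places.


Osmotic pressure (van't Hoff): Pi = M*R*T.
RT = 8.314 * 321 = 2668.794
Pi = 0.277 * 2668.794
Pi = 739.255938 kPa, rounded to 4 dp:

739.2559 kPa


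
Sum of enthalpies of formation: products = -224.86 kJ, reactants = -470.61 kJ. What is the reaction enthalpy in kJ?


dH_rxn = sum(dH_f products) - sum(dH_f reactants)
dH_rxn = -224.86 - (-470.61)
dH_rxn = 245.75 kJ:

245.75 kJ


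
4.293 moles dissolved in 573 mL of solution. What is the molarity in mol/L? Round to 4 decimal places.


Convert volume to liters: V_L = V_mL / 1000.
V_L = 573 / 1000 = 0.573 L
M = n / V_L = 4.293 / 0.573
M = 7.4921466 mol/L, rounded to 4 dp:

7.4921 mol/L


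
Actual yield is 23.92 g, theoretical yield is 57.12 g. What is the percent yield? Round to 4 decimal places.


% yield = 100 * actual / theoretical
% yield = 100 * 23.92 / 57.12
% yield = 41.8767507 %, rounded to 4 dp:

41.8768 %


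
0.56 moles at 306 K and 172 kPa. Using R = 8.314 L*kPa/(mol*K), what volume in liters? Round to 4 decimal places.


PV = nRT, solve for V = nRT / P.
nRT = 0.56 * 8.314 * 306 = 1424.687
V = 1424.687 / 172
V = 8.28306395 L, rounded to 4 dp:

8.2831 L


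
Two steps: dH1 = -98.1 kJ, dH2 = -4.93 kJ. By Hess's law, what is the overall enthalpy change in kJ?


Hess's law: enthalpy is a state function, so add the step enthalpies.
dH_total = dH1 + dH2 = -98.1 + (-4.93)
dH_total = -103.03 kJ:

-103.03 kJ


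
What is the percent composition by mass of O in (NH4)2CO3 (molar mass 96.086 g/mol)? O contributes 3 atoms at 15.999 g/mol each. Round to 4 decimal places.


pct = 100 * (n_elem * M_elem) / M_total
mass_contribution = 3 * 15.999 = 47.997 g/mol
pct = 100 * 47.997 / 96.086
pct = 49.95212622 %, rounded to 4 dp:

49.9521 %


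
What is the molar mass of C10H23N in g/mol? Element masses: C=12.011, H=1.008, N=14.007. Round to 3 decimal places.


M = sum(count * atomic_mass) over atoms.
M = 10*12.011 + 23*1.008 + 1*14.007
M = 120.11 + 23.184 + 14.007
M = 157.301 g/mol, rounded to 3 dp:

157.301 g/mol


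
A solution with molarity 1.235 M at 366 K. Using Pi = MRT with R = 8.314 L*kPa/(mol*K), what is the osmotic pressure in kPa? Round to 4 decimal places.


Osmotic pressure (van't Hoff): Pi = M*R*T.
RT = 8.314 * 366 = 3042.924
Pi = 1.235 * 3042.924
Pi = 3758.01114 kPa, rounded to 4 dp:

3758.0111 kPa


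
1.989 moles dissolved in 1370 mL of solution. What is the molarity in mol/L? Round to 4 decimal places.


Convert volume to liters: V_L = V_mL / 1000.
V_L = 1370 / 1000 = 1.37 L
M = n / V_L = 1.989 / 1.37
M = 1.45182482 mol/L, rounded to 4 dp:

1.4518 mol/L


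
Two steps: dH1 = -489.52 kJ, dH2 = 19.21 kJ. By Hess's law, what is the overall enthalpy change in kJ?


Hess's law: enthalpy is a state function, so add the step enthalpies.
dH_total = dH1 + dH2 = -489.52 + (19.21)
dH_total = -470.31 kJ:

-470.31 kJ


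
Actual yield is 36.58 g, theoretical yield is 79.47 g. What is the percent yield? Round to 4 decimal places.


% yield = 100 * actual / theoretical
% yield = 100 * 36.58 / 79.47
% yield = 46.02994841 %, rounded to 4 dp:

46.0299 %


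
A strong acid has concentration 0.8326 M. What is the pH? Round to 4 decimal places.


A strong acid dissociates completely, so [H+] equals the given concentration.
pH = -log10([H+]) = -log10(0.8326)
pH = 0.07956359, rounded to 4 dp:

0.0796


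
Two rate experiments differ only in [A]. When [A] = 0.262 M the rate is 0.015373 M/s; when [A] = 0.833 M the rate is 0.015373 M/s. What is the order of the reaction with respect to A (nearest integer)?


Rate is proportional to [A]^n, so rate2/rate1 = ([A]2/[A]1)^n. Take logs to solve for n.
rate2/rate1 = 0.015373 / 0.015373 = 1.0
[A]2/[A]1 = 0.833 / 0.262 = 3.1794
n = ln(1.0) / ln(3.1794) = 0.0
Nearest integer order:

0


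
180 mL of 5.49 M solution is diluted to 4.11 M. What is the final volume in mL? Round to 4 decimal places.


Dilution: M1*V1 = M2*V2, solve for V2.
V2 = M1*V1 / M2
V2 = 5.49 * 180 / 4.11
V2 = 988.2 / 4.11
V2 = 240.4379562 mL, rounded to 4 dp:

240.4380 mL


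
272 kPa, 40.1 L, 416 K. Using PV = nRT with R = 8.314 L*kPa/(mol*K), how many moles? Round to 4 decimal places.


PV = nRT, solve for n = PV / (RT).
PV = 272 * 40.1 = 10907.2
RT = 8.314 * 416 = 3458.624
n = 10907.2 / 3458.624
n = 3.1536241 mol, rounded to 4 dp:

3.1536 mol


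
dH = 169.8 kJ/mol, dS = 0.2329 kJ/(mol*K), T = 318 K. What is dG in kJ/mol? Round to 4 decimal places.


Gibbs: dG = dH - T*dS (consistent units, dS already in kJ/(mol*K)).
T*dS = 318 * 0.2329 = 74.0622
dG = 169.8 - (74.0622)
dG = 95.7378 kJ/mol, rounded to 4 dp:

95.7378 kJ/mol


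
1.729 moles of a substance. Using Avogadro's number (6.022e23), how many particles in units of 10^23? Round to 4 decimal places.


N = n * NA, then divide by 1e23 for the requested units.
N / 1e23 = n * 6.022
N / 1e23 = 1.729 * 6.022
N / 1e23 = 10.412038, rounded to 4 dp:

10.4120


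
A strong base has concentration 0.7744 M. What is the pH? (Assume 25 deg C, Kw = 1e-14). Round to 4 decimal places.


A strong base dissociates completely, so [OH-] equals the given concentration.
pOH = -log10([OH-]) = -log10(0.7744) = 0.111035
pH = 14 - pOH = 14 - 0.111035
pH = 13.888965, rounded to 4 dp:

13.8890


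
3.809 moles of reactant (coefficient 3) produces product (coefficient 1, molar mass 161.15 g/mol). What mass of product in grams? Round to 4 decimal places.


Use the coefficient ratio to convert reactant moles to product moles, then multiply by the product's molar mass.
moles_P = moles_R * (coeff_P / coeff_R) = 3.809 * (1/3) = 1.269667
mass_P = moles_P * M_P = 1.269667 * 161.15
mass_P = 204.60683705 g, rounded to 4 dp:

204.6068 g


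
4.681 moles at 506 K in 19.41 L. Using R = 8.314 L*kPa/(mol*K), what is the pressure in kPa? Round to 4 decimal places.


PV = nRT, solve for P = nRT / V.
nRT = 4.681 * 8.314 * 506 = 19692.424
P = 19692.424 / 19.41
P = 1014.55043792 kPa, rounded to 4 dp:

1014.5504 kPa


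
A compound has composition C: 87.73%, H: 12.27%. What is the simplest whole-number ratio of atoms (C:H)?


Assume 100 g of compound, divide each mass% by atomic mass to get moles, then normalize by the smallest to get a raw atom ratio.
Moles per 100 g: C: 87.73/12.011 = 7.3041, H: 12.27/1.008 = 12.1726
Raw ratio (divide by min = 7.3041): C: 1.0, H: 1.667
Multiply by 3 to clear fractions: C: 3.0 ~= 3, H: 5.0 ~= 5
Reduce by GCD to get the simplest whole-number ratio:

3:5


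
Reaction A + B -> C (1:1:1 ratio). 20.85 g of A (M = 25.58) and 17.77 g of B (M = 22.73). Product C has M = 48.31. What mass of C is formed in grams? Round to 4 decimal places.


Find moles of each reactant; the smaller value is the limiting reagent in a 1:1:1 reaction, so moles_C equals moles of the limiter.
n_A = mass_A / M_A = 20.85 / 25.58 = 0.81509 mol
n_B = mass_B / M_B = 17.77 / 22.73 = 0.781786 mol
Limiting reagent: B (smaller), n_limiting = 0.781786 mol
mass_C = n_limiting * M_C = 0.781786 * 48.31
mass_C = 37.76808166 g, rounded to 4 dp:

37.7681 g


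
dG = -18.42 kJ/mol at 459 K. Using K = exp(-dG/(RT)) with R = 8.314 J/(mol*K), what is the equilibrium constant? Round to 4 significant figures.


dG is in kJ/mol; multiply by 1000 to match R in J/(mol*K).
RT = 8.314 * 459 = 3816.126 J/mol
exponent = -dG*1000 / (RT) = -(-18.42*1000) / 3816.126 = 4.82688465
K = exp(4.82688465)
K = 124.82149, rounded to 4 significant figures:

124.8


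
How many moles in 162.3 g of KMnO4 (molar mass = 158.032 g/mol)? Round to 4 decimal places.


n = mass / M
n = 162.3 / 158.032
n = 1.02700719 mol, rounded to 4 dp:

1.0270 mol


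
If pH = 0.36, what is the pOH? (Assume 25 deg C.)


At 25 deg C, pH + pOH = 14.
pOH = 14 - pH = 14 - 0.36
pOH = 13.64:

13.64


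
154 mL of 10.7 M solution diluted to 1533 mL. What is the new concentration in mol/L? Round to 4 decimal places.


Dilution: M1*V1 = M2*V2, solve for M2.
M2 = M1*V1 / V2
M2 = 10.7 * 154 / 1533
M2 = 1647.8 / 1533
M2 = 1.07488584 mol/L, rounded to 4 dp:

1.0749 mol/L


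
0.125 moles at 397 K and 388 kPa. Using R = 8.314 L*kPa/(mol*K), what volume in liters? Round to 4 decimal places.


PV = nRT, solve for V = nRT / P.
nRT = 0.125 * 8.314 * 397 = 412.5822
V = 412.5822 / 388
V = 1.06335619 L, rounded to 4 dp:

1.0634 L


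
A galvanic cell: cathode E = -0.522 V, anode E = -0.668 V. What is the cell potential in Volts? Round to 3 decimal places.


Standard cell potential: E_cell = E_cathode - E_anode.
E_cell = -0.522 - (-0.668)
E_cell = 0.146 V, rounded to 3 dp:

0.146 V


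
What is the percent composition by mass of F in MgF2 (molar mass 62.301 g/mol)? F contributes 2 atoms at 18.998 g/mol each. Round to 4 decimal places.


pct = 100 * (n_elem * M_elem) / M_total
mass_contribution = 2 * 18.998 = 37.996 g/mol
pct = 100 * 37.996 / 62.301
pct = 60.98778511 %, rounded to 4 dp:

60.9878 %


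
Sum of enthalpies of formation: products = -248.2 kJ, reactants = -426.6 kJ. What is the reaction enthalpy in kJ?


dH_rxn = sum(dH_f products) - sum(dH_f reactants)
dH_rxn = -248.2 - (-426.6)
dH_rxn = 178.4 kJ:

178.40 kJ


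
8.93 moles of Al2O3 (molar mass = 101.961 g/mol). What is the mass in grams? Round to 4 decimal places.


mass = n * M
mass = 8.93 * 101.961
mass = 910.51173 g, rounded to 4 dp:

910.5117 g


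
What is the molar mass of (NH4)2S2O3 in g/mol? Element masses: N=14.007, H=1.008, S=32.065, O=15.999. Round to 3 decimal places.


M = sum(count * atomic_mass) over atoms.
M = 2*14.007 + 8*1.008 + 2*32.065 + 3*15.999
M = 28.014 + 8.064 + 64.13 + 47.997
M = 148.205 g/mol, rounded to 3 dp:

148.205 g/mol


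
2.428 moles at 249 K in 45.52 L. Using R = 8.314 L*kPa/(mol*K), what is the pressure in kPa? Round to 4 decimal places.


PV = nRT, solve for P = nRT / V.
nRT = 2.428 * 8.314 * 249 = 5026.4116
P = 5026.4116 / 45.52
P = 110.42204745 kPa, rounded to 4 dp:

110.4220 kPa


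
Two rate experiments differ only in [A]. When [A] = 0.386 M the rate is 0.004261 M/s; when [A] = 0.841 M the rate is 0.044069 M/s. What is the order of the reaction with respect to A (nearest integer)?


Rate is proportional to [A]^n, so rate2/rate1 = ([A]2/[A]1)^n. Take logs to solve for n.
rate2/rate1 = 0.044069 / 0.004261 = 10.3424
[A]2/[A]1 = 0.841 / 0.386 = 2.1788
n = ln(10.3424) / ln(2.1788) = 3.0
Nearest integer order:

3


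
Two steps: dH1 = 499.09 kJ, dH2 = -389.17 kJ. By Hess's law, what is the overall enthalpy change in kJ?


Hess's law: enthalpy is a state function, so add the step enthalpies.
dH_total = dH1 + dH2 = 499.09 + (-389.17)
dH_total = 109.92 kJ:

109.92 kJ


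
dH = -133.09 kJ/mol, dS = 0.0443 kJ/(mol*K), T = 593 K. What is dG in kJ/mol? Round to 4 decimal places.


Gibbs: dG = dH - T*dS (consistent units, dS already in kJ/(mol*K)).
T*dS = 593 * 0.0443 = 26.2699
dG = -133.09 - (26.2699)
dG = -159.3599 kJ/mol, rounded to 4 dp:

-159.3599 kJ/mol


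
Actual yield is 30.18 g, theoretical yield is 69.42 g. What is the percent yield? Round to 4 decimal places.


% yield = 100 * actual / theoretical
% yield = 100 * 30.18 / 69.42
% yield = 43.47450303 %, rounded to 4 dp:

43.4745 %


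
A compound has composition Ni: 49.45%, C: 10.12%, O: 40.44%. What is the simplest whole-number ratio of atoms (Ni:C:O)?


Assume 100 g of compound, divide each mass% by atomic mass to get moles, then normalize by the smallest to get a raw atom ratio.
Moles per 100 g: Ni: 49.45/58.693 = 0.8425, C: 10.12/12.011 = 0.8426, O: 40.44/15.999 = 2.5277
Raw ratio (divide by min = 0.8425): Ni: 1.0, C: 1.0, O: 3.0
Multiply by 1 to clear fractions: Ni: 1.0 ~= 1, C: 1.0 ~= 1, O: 3.0 ~= 3
Reduce by GCD to get the simplest whole-number ratio:

1:1:3


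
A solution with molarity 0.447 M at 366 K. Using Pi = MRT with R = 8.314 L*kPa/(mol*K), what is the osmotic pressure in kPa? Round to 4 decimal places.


Osmotic pressure (van't Hoff): Pi = M*R*T.
RT = 8.314 * 366 = 3042.924
Pi = 0.447 * 3042.924
Pi = 1360.187028 kPa, rounded to 4 dp:

1360.1870 kPa


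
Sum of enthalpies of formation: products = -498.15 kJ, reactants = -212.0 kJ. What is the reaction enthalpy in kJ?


dH_rxn = sum(dH_f products) - sum(dH_f reactants)
dH_rxn = -498.15 - (-212.0)
dH_rxn = -286.15 kJ:

-286.15 kJ


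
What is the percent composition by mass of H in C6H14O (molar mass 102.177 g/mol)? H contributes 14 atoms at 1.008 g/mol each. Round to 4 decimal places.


pct = 100 * (n_elem * M_elem) / M_total
mass_contribution = 14 * 1.008 = 14.112 g/mol
pct = 100 * 14.112 / 102.177
pct = 13.8113274 %, rounded to 4 dp:

13.8113 %


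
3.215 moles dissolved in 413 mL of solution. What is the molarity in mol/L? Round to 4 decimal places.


Convert volume to liters: V_L = V_mL / 1000.
V_L = 413 / 1000 = 0.413 L
M = n / V_L = 3.215 / 0.413
M = 7.78450363 mol/L, rounded to 4 dp:

7.7845 mol/L


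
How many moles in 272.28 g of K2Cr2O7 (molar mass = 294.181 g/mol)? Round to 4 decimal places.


n = mass / M
n = 272.28 / 294.181
n = 0.92555264 mol, rounded to 4 dp:

0.9256 mol


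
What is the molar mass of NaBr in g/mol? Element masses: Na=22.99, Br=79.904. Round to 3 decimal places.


M = sum(count * atomic_mass) over atoms.
M = 1*22.99 + 1*79.904
M = 22.99 + 79.904
M = 102.894 g/mol, rounded to 3 dp:

102.894 g/mol


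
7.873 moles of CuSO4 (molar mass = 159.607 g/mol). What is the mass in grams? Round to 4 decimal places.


mass = n * M
mass = 7.873 * 159.607
mass = 1256.585911 g, rounded to 4 dp:

1256.5859 g


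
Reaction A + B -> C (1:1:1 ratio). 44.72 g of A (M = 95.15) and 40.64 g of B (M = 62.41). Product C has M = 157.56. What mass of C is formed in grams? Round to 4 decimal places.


Find moles of each reactant; the smaller value is the limiting reagent in a 1:1:1 reaction, so moles_C equals moles of the limiter.
n_A = mass_A / M_A = 44.72 / 95.15 = 0.469995 mol
n_B = mass_B / M_B = 40.64 / 62.41 = 0.651178 mol
Limiting reagent: A (smaller), n_limiting = 0.469995 mol
mass_C = n_limiting * M_C = 0.469995 * 157.56
mass_C = 74.0524122 g, rounded to 4 dp:

74.0524 g


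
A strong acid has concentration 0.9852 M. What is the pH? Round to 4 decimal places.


A strong acid dissociates completely, so [H+] equals the given concentration.
pH = -log10([H+]) = -log10(0.9852)
pH = 0.0064756, rounded to 4 dp:

0.0065


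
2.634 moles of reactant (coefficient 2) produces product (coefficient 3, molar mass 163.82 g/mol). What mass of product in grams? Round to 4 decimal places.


Use the coefficient ratio to convert reactant moles to product moles, then multiply by the product's molar mass.
moles_P = moles_R * (coeff_P / coeff_R) = 2.634 * (3/2) = 3.951
mass_P = moles_P * M_P = 3.951 * 163.82
mass_P = 647.25282 g, rounded to 4 dp:

647.2528 g


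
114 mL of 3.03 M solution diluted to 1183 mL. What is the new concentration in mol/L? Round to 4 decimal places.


Dilution: M1*V1 = M2*V2, solve for M2.
M2 = M1*V1 / V2
M2 = 3.03 * 114 / 1183
M2 = 345.42 / 1183
M2 = 0.29198648 mol/L, rounded to 4 dp:

0.2920 mol/L


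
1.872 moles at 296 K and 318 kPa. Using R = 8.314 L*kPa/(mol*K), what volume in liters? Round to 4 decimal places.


PV = nRT, solve for V = nRT / P.
nRT = 1.872 * 8.314 * 296 = 4606.8872
V = 4606.8872 / 318
V = 14.48706667 L, rounded to 4 dp:

14.4871 L


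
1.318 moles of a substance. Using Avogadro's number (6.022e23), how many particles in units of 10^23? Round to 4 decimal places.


N = n * NA, then divide by 1e23 for the requested units.
N / 1e23 = n * 6.022
N / 1e23 = 1.318 * 6.022
N / 1e23 = 7.936996, rounded to 4 dp:

7.9370


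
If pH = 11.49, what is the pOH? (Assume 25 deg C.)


At 25 deg C, pH + pOH = 14.
pOH = 14 - pH = 14 - 11.49
pOH = 2.51:

2.51


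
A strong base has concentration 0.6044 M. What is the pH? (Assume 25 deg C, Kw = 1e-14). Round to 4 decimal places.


A strong base dissociates completely, so [OH-] equals the given concentration.
pOH = -log10([OH-]) = -log10(0.6044) = 0.218676
pH = 14 - pOH = 14 - 0.218676
pH = 13.781324, rounded to 4 dp:

13.7813
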